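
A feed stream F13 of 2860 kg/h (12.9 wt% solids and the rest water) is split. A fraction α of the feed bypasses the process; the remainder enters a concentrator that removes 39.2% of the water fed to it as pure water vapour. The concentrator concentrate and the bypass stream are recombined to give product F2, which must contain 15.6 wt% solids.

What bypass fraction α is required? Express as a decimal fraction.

0.493

All 2860×0.129 = 368.94 kg/h of solids reaches F2, so F2 = 368.94/0.156 = 2365 kg/h and vapour = 495 kg/h.
The evaporator receives (1−α)·2860 of feed at 0.871 water and removes 0.392 of that water:
0.392×0.871×(1−α)×2860 = 495
(1−α) = 495/976.5 = 0.5069;  α = 0.4931.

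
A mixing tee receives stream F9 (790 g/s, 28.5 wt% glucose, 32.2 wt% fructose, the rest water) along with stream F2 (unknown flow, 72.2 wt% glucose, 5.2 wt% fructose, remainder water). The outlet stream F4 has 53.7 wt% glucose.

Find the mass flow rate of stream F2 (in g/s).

Let F2 be the unknown flow. Total out = 790 + F2.
glucose balance: 225.15 + 0.722·F2 = 0.537·(790 + F2)
(0.722 − 0.537)·F2 = 0.537×790 − 225.15 = 199.08
F2 = 199.08 / 0.185 = 1076.1 g/s

1076 g/s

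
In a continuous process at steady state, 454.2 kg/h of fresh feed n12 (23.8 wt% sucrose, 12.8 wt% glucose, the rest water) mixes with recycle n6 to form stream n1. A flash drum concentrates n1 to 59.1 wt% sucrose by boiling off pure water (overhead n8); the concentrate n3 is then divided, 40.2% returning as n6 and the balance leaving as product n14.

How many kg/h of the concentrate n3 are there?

Overall sucrose balance (none leaves overhead): sucrose in fresh feed = sucrose in product, i.e. 454.2×0.238 = (1−0.402)·n3·0.591.
n3 = 108.1/(0.591×0.598) = 305.87 kg/h.

305.9 kg/h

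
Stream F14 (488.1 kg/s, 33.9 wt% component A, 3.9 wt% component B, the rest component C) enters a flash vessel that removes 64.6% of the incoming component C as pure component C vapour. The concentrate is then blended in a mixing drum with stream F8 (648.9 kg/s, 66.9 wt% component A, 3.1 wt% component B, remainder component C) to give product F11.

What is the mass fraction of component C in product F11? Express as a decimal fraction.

Vapour removed = 0.646×0.622×488.1 = 196.12 kg/s; concentrate = 291.98 kg/s.
component C reaching the mixer = 107.47 (from concentrate) + 648.9×0.300 = 302.14 kg/s.
Product flow = 291.98 + 648.9 = 940.88 kg/s; component C fraction = 0.321.

0.321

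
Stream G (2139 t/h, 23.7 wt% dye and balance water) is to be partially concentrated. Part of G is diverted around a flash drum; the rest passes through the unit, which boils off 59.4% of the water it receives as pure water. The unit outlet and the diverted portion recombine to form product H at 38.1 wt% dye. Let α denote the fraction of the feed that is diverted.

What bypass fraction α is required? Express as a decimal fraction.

0.166

All 2139×0.237 = 506.94 t/h of dye reaches H, so H = 506.94/0.381 = 1330.6 t/h and vapour = 808.44 t/h.
The evaporator receives (1−α)·2139 of feed at 0.763 water and removes 0.594 of that water:
0.594×0.763×(1−α)×2139 = 808.44
(1−α) = 808.44/969.44 = 0.8339;  α = 0.1661.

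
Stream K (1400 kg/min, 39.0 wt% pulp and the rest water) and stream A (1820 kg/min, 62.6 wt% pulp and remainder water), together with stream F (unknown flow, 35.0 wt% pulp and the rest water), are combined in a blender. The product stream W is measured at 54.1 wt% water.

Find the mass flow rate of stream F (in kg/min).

1902 kg/min

Let F be the unknown flow. Total out = 3220 + F.
water balance: 1534.7 + 0.650·F = 0.541·(3220 + F)
(0.650 − 0.541)·F = 0.541×3220 − 1534.7 = 207.34
F = 207.34 / 0.109 = 1902.2 kg/min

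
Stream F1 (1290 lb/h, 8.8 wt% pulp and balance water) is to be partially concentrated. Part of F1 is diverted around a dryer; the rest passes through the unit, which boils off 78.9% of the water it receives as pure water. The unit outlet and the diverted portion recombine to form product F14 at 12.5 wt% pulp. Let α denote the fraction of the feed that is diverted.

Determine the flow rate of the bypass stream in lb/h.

759.3 lb/h

All 1290×0.088 = 113.52 lb/h of pulp reaches F14, so F14 = 113.52/0.125 = 908.16 lb/h and vapour = 381.84 lb/h.
The evaporator receives (1−α)·1290 of feed at 0.912 water and removes 0.789 of that water:
0.789×0.912×(1−α)×1290 = 381.84
(1−α) = 381.84/928.24 = 0.4114;  α = 0.5886.
Bypass flow = 0.5886×1290 = 759.35 lb/h.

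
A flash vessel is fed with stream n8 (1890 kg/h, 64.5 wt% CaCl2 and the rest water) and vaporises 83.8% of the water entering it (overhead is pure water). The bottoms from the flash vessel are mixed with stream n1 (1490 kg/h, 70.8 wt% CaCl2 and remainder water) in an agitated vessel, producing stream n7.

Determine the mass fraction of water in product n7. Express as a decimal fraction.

0.193

Vapour removed = 0.838×0.355×1890 = 562.26 kg/h; concentrate = 1327.7 kg/h.
water reaching the mixer = 108.69 (from concentrate) + 1490×0.292 = 543.77 kg/h.
Product flow = 1327.7 + 1490 = 2817.7 kg/h; water fraction = 0.193.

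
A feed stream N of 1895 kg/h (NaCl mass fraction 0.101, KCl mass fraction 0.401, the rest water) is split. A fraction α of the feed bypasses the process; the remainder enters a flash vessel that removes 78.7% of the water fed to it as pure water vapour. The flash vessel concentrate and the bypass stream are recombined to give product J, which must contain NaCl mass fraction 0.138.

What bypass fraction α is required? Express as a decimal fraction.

0.316

All 1895×0.101 = 191.4 kg/h of NaCl reaches J, so J = 191.4/0.138 = 1386.9 kg/h and vapour = 508.08 kg/h.
The evaporator receives (1−α)·1895 of feed at 0.498 water and removes 0.787 of that water:
0.787×0.498×(1−α)×1895 = 508.08
(1−α) = 508.08/742.7 = 0.6841;  α = 0.3159.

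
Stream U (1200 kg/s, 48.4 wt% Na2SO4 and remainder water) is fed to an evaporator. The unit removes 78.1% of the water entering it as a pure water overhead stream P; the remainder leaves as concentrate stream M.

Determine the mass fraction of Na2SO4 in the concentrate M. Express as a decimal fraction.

0.811

Na2SO4 is not removed: 1200×0.484 = 580.8 kg/s of Na2SO4 enters M.
water entering = 1200×0.516 = 619.2 kg/s; overhead removed = 0.781×619.2 = 483.6 kg/s.
Concentrate = 1200 − 483.6 = 716.4 kg/s.
Mass fraction = 580.8/716.4 = 0.811.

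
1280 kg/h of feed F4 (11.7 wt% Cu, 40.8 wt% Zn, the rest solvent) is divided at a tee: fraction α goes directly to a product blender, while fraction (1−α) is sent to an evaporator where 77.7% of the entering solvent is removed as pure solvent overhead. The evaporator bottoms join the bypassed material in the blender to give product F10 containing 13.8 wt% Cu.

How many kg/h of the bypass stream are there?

752.2 kg/h

All 1280×0.117 = 149.76 kg/h of Cu reaches F10, so F10 = 149.76/0.138 = 1085.2 kg/h and vapour = 194.78 kg/h.
The evaporator receives (1−α)·1280 of feed at 0.475 solvent and removes 0.777 of that solvent:
0.777×0.475×(1−α)×1280 = 194.78
(1−α) = 194.78/472.42 = 0.4123;  α = 0.5877.
Bypass flow = 0.5877×1280 = 752.24 kg/h.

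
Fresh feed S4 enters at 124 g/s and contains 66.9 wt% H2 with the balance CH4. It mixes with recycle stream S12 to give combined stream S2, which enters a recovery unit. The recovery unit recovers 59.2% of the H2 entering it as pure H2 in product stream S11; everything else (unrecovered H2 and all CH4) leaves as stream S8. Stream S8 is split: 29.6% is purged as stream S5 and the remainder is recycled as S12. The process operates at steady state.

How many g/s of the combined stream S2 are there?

CH4 enters only via S4 and leaves only via the purge: 124×0.331 = 0.296×(CH4 in S8), and the recovery unit passes all CH4, so CH4 in S2 = CH4 in S8 = 138.66 g/s.
H2 in S2: m_A = 124×0.669 + (1−0.296)·(1−0.592)·m_A, so m_A = 82.956/0.7128 = 116.39 g/s.
S2 = 116.39 + 138.66 = 255.05 g/s.

255 g/s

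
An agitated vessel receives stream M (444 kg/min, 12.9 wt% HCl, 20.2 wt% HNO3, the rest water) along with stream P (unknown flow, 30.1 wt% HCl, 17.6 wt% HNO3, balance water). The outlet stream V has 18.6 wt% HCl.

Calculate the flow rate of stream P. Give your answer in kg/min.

220.1 kg/min

Let P be the unknown flow. Total out = 444 + P.
HCl balance: 57.276 + 0.301·P = 0.186·(444 + P)
(0.301 − 0.186)·P = 0.186×444 − 57.276 = 25.308
P = 25.308 / 0.115 = 220.07 kg/min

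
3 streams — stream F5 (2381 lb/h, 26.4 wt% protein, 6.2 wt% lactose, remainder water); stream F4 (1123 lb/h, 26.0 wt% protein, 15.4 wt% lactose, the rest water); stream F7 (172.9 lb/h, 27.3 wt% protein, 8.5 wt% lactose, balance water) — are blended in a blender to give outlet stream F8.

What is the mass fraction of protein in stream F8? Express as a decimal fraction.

0.263

Total flow out = 2381 + 1123 + 172.9 = 3676.9 lb/h.
protein in = 2381×0.264 + 1123×0.260 + 172.9×0.273 = 967.77 lb/h.
protein mass fraction in F8 = 967.77/3676.9 = 0.263.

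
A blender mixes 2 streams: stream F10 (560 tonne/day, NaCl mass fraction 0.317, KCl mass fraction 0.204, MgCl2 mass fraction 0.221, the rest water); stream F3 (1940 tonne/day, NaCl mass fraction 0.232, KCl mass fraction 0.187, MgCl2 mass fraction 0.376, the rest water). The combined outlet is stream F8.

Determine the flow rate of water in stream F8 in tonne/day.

water out = water in = 560×0.258 + 1940×0.205 = 542.18 tonne/day.

542.2 tonne/day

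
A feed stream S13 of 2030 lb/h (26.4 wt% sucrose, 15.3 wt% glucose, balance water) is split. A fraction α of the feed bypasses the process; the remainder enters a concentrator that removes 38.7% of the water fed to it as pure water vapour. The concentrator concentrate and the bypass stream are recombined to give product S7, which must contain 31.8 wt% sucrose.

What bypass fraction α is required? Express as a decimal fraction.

0.247

All 2030×0.264 = 535.92 lb/h of sucrose reaches S7, so S7 = 535.92/0.318 = 1685.3 lb/h and vapour = 344.72 lb/h.
The evaporator receives (1−α)·2030 of feed at 0.583 water and removes 0.387 of that water:
0.387×0.583×(1−α)×2030 = 344.72
(1−α) = 344.72/458.01 = 0.7526;  α = 0.2474.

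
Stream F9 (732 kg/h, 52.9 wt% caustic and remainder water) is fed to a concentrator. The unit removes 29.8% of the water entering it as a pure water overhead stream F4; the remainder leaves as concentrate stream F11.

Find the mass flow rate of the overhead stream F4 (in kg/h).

water entering = 732×0.471 = 344.77 kg/h; overhead removed = 0.298×344.77 = 102.74 kg/h.

102.7 kg/h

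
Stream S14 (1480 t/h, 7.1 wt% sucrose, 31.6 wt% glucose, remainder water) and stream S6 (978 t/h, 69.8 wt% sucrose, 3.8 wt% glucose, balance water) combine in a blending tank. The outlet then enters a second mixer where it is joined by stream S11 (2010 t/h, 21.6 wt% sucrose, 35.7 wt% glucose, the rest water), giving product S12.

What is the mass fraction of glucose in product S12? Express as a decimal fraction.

0.274

Overall, product flow = 4468 t/h.
glucose in = 1480×0.316 + 978×0.038 + 2010×0.357 = 1222.4 t/h.
glucose fraction in S12 = 0.274.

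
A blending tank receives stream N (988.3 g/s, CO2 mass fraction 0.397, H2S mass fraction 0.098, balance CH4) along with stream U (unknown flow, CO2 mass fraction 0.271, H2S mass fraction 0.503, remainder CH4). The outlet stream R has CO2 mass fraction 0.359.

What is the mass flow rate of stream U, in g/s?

426.8 g/s

Let U be the unknown flow. Total out = 988.3 + U.
CO2 balance: 392.36 + 0.271·U = 0.359·(988.3 + U)
(0.271 − 0.359)·U = 0.359×988.3 − 392.36 = -37.555
U = -37.555 / -0.088 = 426.77 g/s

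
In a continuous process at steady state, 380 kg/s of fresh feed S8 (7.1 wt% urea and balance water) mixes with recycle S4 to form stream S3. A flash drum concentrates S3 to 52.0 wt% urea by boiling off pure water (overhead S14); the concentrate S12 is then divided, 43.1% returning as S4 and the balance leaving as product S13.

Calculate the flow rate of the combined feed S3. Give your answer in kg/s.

Overall urea balance (none leaves overhead): urea in fresh feed = urea in product, i.e. 380×0.071 = (1−0.431)·S12·0.520.
S12 = 26.98/(0.520×0.569) = 91.186 kg/s.
Recycle S4 = 0.431×91.186 = 39.301 kg/s.
Combined feed S3 = 380 + 39.301 = 419.3 kg/s.

419.3 kg/s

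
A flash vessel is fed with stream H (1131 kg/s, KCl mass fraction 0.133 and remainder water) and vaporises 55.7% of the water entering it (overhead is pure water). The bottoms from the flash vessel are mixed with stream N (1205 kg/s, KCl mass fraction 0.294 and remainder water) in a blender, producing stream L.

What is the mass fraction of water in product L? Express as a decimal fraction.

0.718

Vapour removed = 0.557×0.867×1131 = 546.18 kg/s; concentrate = 584.82 kg/s.
water reaching the mixer = 434.4 (from concentrate) + 1205×0.706 = 1285.1 kg/s.
Product flow = 584.82 + 1205 = 1789.8 kg/s; water fraction = 0.718.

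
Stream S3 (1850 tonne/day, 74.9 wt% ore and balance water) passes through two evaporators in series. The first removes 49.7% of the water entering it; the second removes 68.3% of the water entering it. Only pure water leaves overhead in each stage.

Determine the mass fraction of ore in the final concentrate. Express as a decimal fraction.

0.949

water in feed = 1850×0.251 = 464.35 tonne/day.
After stage 1: water left = (1−0.497)×464.35 = 233.57; stream total = 1619.2 tonne/day.
After stage 2: water left = (1−0.683)×233.57 = 74.041; final concentrate = 1459.7 tonne/day.
ore fraction = 1385.7/1459.7 = 0.949.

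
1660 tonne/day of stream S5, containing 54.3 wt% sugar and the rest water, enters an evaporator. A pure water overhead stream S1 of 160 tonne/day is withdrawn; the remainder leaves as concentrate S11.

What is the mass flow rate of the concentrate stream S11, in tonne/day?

1500 tonne/day

Concentrate = 1660 − 160 = 1500 tonne/day.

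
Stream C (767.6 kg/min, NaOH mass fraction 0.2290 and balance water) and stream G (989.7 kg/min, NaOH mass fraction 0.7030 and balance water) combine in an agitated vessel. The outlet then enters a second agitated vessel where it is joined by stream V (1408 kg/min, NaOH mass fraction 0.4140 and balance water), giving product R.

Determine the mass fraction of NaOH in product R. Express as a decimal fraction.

Overall, product flow = 3165.3 kg/min.
NaOH in = 767.6×0.229 + 989.7×0.703 + 1408×0.414 = 1454.5 kg/min.
NaOH fraction in R = 0.4595.

0.4595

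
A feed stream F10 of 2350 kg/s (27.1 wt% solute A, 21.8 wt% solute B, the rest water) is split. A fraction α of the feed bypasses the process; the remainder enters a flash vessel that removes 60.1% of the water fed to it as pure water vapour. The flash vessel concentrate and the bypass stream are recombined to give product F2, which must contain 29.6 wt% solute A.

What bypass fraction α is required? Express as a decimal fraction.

All 2350×0.271 = 636.85 kg/s of solute A reaches F2, so F2 = 636.85/0.296 = 2151.5 kg/s and vapour = 198.48 kg/s.
The evaporator receives (1−α)·2350 of feed at 0.511 water and removes 0.601 of that water:
0.601×0.511×(1−α)×2350 = 198.48
(1−α) = 198.48/721.71 = 0.2750;  α = 0.7250.

0.725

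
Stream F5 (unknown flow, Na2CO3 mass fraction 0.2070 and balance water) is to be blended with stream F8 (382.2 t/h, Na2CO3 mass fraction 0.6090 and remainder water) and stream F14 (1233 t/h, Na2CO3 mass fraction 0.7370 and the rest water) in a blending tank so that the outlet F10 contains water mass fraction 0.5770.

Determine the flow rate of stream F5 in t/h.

2122 t/h

Let F5 be the unknown flow. Total out = 1615.2 + F5.
water balance: 473.72 + 0.793·F5 = 0.577·(1615.2 + F5)
(0.793 − 0.577)·F5 = 0.577×1615.2 − 473.72 = 458.25
F5 = 458.25 / 0.216 = 2121.5 t/h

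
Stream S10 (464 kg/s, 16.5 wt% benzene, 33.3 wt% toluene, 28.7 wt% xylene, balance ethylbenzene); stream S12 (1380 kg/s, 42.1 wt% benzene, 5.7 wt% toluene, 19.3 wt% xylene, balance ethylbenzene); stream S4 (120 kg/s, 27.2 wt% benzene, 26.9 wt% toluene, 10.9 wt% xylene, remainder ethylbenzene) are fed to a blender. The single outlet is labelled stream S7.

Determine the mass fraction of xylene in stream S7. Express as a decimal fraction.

0.210

Total flow out = 464 + 1380 + 120 = 1964 kg/s.
xylene in = 464×0.287 + 1380×0.193 + 120×0.109 = 412.59 kg/s.
xylene mass fraction in S7 = 412.59/1964 = 0.210.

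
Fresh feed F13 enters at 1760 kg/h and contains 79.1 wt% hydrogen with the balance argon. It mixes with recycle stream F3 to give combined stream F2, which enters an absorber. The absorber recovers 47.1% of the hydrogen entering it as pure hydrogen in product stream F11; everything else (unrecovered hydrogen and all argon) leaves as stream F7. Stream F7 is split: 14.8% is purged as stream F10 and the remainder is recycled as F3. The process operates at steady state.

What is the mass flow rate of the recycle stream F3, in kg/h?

3260 kg/h

argon enters only via F13 and leaves only via the purge: 1760×0.209 = 0.148×(argon in F7), and the absorber passes all argon, so argon in F2 = argon in F7 = 2485.4 kg/h.
hydrogen in F2: m_A = 1760×0.791 + (1−0.148)·(1−0.471)·m_A, so m_A = 1392.2/0.5493 = 2534.5 kg/h.
F7 = (1−0.471)×2534.5 + 2485.4 = 3826.1 kg/h.
Recycle F3 = (1−0.148)×3826.1 = 3259.9 kg/h.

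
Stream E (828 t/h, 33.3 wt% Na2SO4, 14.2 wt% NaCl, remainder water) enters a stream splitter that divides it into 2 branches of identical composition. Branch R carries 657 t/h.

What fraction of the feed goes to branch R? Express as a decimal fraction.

0.793

Fraction to R = 657/828 = 0.7935.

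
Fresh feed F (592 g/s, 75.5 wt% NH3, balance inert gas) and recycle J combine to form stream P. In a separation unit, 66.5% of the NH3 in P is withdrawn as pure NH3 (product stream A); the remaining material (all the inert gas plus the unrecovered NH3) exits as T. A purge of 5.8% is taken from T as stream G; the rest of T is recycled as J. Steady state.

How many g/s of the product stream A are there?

NH3 in P: m_A = 592×0.755 + (1−0.058)·(1−0.665)·m_A, so m_A = 446.96/0.6844 = 653.04 g/s.
Product A = 0.665×653.04 = 434.27 g/s.

434.3 g/s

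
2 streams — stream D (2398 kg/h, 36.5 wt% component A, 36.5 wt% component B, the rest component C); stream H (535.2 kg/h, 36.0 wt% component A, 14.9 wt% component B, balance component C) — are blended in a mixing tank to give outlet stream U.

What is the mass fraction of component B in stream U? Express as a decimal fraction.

0.326

Total flow out = 2398 + 535.2 = 2933.2 kg/h.
component B in = 2398×0.365 + 535.2×0.149 = 955.01 kg/h.
component B mass fraction in U = 955.01/2933.2 = 0.326.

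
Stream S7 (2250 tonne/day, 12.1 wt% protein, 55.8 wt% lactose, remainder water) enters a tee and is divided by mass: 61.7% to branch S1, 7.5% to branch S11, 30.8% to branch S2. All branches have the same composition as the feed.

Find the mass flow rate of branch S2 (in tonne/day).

693 tonne/day

Branch S2 flow = 0.308×2250 = 693 tonne/day.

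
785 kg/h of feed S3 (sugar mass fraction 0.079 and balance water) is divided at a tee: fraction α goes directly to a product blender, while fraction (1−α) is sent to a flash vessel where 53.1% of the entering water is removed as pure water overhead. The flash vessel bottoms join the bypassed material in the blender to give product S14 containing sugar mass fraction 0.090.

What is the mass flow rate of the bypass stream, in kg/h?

All 785×0.079 = 62.015 kg/h of sugar reaches S14, so S14 = 62.015/0.090 = 689.06 kg/h and vapour = 95.944 kg/h.
The evaporator receives (1−α)·785 of feed at 0.921 water and removes 0.531 of that water:
0.531×0.921×(1−α)×785 = 95.944
(1−α) = 95.944/383.91 = 0.2499;  α = 0.7501.
Bypass flow = 0.7501×785 = 588.82 kg/h.

588.8 kg/h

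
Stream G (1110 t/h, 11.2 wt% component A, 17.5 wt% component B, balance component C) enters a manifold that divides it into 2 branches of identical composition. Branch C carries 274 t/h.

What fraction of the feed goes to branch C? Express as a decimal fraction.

0.247

Fraction to C = 274/1110 = 0.2468.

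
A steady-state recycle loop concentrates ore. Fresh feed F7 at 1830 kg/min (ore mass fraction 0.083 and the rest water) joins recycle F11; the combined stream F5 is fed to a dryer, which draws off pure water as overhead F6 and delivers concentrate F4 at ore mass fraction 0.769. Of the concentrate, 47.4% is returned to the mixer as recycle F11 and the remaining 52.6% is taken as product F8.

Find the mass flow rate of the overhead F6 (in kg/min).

1632 kg/min

Overall ore balance (none leaves overhead): ore in fresh feed = ore in product, i.e. 1830×0.083 = (1−0.474)·F4·0.769.
F4 = 151.89/(0.769×0.526) = 375.51 kg/min.
Recycle F11 = 0.474×375.51 = 177.99 kg/min.
Combined feed F5 = 1830 + 177.99 = 2008 kg/min.
Overhead F6 = F5 − F4 = 2008 − 375.51 = 1632.5 kg/min.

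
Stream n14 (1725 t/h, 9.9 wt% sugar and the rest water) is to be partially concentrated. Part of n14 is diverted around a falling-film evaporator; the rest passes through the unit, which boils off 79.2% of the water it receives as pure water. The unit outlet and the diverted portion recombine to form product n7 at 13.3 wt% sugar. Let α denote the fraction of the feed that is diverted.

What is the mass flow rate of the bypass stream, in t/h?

All 1725×0.099 = 170.78 t/h of sugar reaches n7, so n7 = 170.78/0.133 = 1284 t/h and vapour = 440.98 t/h.
The evaporator receives (1−α)·1725 of feed at 0.901 water and removes 0.792 of that water:
0.792×0.901×(1−α)×1725 = 440.98
(1−α) = 440.98/1230.9 = 0.3582;  α = 0.6418.
Bypass flow = 0.6418×1725 = 1107 t/h.

1107 t/h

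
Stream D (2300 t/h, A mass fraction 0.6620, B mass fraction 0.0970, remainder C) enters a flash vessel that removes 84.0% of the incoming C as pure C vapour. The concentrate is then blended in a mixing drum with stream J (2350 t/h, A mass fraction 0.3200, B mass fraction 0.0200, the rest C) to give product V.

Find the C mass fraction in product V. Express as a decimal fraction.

0.3919

Vapour removed = 0.840×0.241×2300 = 465.61 t/h; concentrate = 1834.4 t/h.
C reaching the mixer = 88.688 (from concentrate) + 2350×0.660 = 1639.7 t/h.
Product flow = 1834.4 + 2350 = 4184.4 t/h; C fraction = 0.3919.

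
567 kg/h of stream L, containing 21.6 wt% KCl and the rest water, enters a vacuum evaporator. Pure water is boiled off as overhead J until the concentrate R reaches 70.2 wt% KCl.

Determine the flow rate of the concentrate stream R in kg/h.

174.5 kg/h

KCl is conserved: 567×0.216 = 122.47 kg/h all reports to the concentrate.
Concentrate = 122.47/(target fraction) = 174.46 kg/h.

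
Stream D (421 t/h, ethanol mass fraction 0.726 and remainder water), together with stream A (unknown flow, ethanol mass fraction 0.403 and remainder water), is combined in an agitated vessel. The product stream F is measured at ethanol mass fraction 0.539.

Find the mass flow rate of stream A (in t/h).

578.9 t/h

Let A be the unknown flow. Total out = 421 + A.
ethanol balance: 305.65 + 0.403·A = 0.539·(421 + A)
(0.403 − 0.539)·A = 0.539×421 − 305.65 = -78.727
A = -78.727 / -0.136 = 578.88 t/h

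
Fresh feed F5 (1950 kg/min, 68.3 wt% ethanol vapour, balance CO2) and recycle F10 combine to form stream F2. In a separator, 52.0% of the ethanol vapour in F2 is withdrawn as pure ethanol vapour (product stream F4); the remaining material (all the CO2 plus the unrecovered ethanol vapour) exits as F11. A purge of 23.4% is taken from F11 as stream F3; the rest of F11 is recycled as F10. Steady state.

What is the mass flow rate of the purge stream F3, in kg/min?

CO2 enters only via F5 and leaves only via the purge: 1950×0.317 = 0.234×(CO2 in F11), and the separator passes all CO2, so CO2 in F2 = CO2 in F11 = 2641.7 kg/min.
ethanol vapour in F2: m_A = 1950×0.683 + (1−0.234)·(1−0.520)·m_A, so m_A = 1331.9/0.6323 = 2106.3 kg/min.
F11 = (1−0.520)×2106.3 + 2641.7 = 3652.7 kg/min.
Purge F3 = 0.234×3652.7 = 854.73 kg/min.

854.7 kg/min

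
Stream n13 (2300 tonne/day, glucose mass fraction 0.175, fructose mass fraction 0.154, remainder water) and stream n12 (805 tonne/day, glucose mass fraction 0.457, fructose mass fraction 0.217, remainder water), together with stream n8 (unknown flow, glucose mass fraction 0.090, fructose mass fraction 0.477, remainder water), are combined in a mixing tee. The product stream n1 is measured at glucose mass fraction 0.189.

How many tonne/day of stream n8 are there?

Let n8 be the unknown flow. Total out = 3105 + n8.
glucose balance: 770.38 + 0.090·n8 = 0.189·(3105 + n8)
(0.090 − 0.189)·n8 = 0.189×3105 − 770.38 = -183.54
n8 = -183.54 / -0.099 = 1853.9 tonne/day

1854 tonne/day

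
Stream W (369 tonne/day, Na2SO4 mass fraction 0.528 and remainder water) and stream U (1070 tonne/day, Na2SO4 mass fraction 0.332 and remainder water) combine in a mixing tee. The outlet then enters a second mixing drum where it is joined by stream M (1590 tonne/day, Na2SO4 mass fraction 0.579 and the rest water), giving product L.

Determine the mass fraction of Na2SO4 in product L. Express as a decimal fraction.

0.486

Overall, product flow = 3029 tonne/day.
Na2SO4 in = 369×0.528 + 1070×0.332 + 1590×0.579 = 1470.7 tonne/day.
Na2SO4 fraction in L = 0.486.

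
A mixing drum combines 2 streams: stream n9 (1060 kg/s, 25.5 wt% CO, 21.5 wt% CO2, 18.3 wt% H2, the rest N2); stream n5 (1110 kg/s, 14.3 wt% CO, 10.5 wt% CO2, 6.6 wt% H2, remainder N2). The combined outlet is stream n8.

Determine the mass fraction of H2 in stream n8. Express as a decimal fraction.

0.1232

Total flow out = 1060 + 1110 = 2170 kg/s.
H2 in = 1060×0.183 + 1110×0.066 = 267.24 kg/s.
H2 mass fraction in n8 = 267.24/2170 = 0.1232.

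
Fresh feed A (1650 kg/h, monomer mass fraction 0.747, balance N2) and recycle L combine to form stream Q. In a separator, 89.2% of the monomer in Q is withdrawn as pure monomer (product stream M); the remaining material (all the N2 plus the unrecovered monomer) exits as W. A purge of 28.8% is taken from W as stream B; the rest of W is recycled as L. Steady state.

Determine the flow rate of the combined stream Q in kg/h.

N2 enters only via A and leaves only via the purge: 1650×0.253 = 0.288×(N2 in W), and the separator passes all N2, so N2 in Q = N2 in W = 1449.5 kg/h.
monomer in Q: m_A = 1650×0.747 + (1−0.288)·(1−0.892)·m_A, so m_A = 1232.5/0.9231 = 1335.2 kg/h.
Q = 1335.2 + 1449.5 = 2784.7 kg/h.

2785 kg/h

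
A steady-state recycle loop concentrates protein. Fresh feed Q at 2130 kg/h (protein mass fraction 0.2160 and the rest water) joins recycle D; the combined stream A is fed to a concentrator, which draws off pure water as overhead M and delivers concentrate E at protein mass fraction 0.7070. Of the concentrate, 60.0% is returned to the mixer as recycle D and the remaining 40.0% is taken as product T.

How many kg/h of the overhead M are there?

Overall protein balance (none leaves overhead): protein in fresh feed = protein in product, i.e. 2130×0.216 = (1−0.600)·E·0.707.
E = 460.08/(0.707×0.400) = 1626.9 kg/h.
Recycle D = 0.600×1626.9 = 976.12 kg/h.
Combined feed A = 2130 + 976.12 = 3106.1 kg/h.
Overhead M = A − E = 3106.1 − 1626.9 = 1479.3 kg/h.

1479 kg/h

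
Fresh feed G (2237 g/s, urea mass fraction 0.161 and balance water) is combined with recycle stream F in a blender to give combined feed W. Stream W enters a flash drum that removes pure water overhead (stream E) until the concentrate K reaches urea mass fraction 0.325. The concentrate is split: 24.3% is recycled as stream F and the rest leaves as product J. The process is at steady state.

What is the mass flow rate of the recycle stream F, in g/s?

355.7 g/s

Overall urea balance (none leaves overhead): urea in fresh feed = urea in product, i.e. 2237×0.161 = (1−0.243)·K·0.325.
K = 360.16/(0.325×0.757) = 1463.9 g/s.
Recycle F = 0.243×1463.9 = 355.73 g/s.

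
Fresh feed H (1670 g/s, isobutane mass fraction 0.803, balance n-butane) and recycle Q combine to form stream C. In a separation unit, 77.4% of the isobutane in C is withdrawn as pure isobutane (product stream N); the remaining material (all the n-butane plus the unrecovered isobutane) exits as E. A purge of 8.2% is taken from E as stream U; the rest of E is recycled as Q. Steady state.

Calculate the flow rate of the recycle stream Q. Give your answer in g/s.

4034 g/s

n-butane enters only via H and leaves only via the purge: 1670×0.197 = 0.082×(n-butane in E), and the separation unit passes all n-butane, so n-butane in C = n-butane in E = 4012.1 g/s.
isobutane in C: m_A = 1670×0.803 + (1−0.082)·(1−0.774)·m_A, so m_A = 1341/0.7925 = 1692.1 g/s.
E = (1−0.774)×1692.1 + 4012.1 = 4394.5 g/s.
Recycle Q = (1−0.082)×4394.5 = 4034.1 g/s.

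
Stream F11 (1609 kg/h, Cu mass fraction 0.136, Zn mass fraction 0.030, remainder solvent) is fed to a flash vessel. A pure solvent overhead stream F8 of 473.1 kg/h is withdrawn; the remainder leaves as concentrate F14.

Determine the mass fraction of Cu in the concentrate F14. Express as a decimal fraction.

0.193

Cu is not removed: 1609×0.136 = 218.82 kg/h of Cu enters F14.
Concentrate = 1609 − 473.1 = 1135.9 kg/h.
Mass fraction = 218.82/1135.9 = 0.193.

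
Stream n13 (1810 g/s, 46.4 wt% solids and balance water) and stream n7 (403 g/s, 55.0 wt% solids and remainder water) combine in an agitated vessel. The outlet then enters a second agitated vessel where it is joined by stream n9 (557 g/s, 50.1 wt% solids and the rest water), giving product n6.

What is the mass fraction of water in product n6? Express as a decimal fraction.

0.516

Overall, product flow = 2770 g/s.
water in = 1810×0.536 + 403×0.450 + 557×0.499 = 1429.5 g/s.
water fraction in n6 = 0.516.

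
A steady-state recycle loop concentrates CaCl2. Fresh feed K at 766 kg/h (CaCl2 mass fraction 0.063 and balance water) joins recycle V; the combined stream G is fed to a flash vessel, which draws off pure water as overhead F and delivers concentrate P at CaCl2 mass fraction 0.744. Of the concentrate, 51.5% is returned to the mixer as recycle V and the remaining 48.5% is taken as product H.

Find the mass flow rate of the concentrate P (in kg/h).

Overall CaCl2 balance (none leaves overhead): CaCl2 in fresh feed = CaCl2 in product, i.e. 766×0.063 = (1−0.515)·P·0.744.
P = 48.258/(0.744×0.485) = 133.74 kg/h.

133.7 kg/h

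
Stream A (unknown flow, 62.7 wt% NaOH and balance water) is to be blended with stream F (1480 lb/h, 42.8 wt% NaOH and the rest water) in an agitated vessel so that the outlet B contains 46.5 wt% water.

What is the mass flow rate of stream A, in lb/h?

Let A be the unknown flow. Total out = 1480 + A.
water balance: 846.56 + 0.373·A = 0.465·(1480 + A)
(0.373 − 0.465)·A = 0.465×1480 − 846.56 = -158.36
A = -158.36 / -0.092 = 1721.3 lb/h

1721 lb/h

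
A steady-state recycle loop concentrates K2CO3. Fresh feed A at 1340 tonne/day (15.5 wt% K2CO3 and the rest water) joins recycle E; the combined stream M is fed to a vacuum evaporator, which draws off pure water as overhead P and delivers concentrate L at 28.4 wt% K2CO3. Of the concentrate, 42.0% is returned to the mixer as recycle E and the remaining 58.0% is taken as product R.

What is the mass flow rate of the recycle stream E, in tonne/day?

Overall K2CO3 balance (none leaves overhead): K2CO3 in fresh feed = K2CO3 in product, i.e. 1340×0.155 = (1−0.420)·L·0.284.
L = 207.7/(0.284×0.580) = 1260.9 tonne/day.
Recycle E = 0.420×1260.9 = 529.59 tonne/day.

529.6 tonne/day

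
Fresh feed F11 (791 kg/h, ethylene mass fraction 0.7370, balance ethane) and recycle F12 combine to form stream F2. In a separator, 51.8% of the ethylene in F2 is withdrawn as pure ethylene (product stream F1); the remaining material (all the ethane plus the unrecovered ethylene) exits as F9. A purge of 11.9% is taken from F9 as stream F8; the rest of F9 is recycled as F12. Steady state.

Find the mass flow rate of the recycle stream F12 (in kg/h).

1970 kg/h

ethane enters only via F11 and leaves only via the purge: 791×0.263 = 0.119×(ethane in F9), and the separator passes all ethane, so ethane in F2 = ethane in F9 = 1748.2 kg/h.
ethylene in F2: m_A = 791×0.737 + (1−0.119)·(1−0.518)·m_A, so m_A = 582.97/0.5754 = 1013.2 kg/h.
F9 = (1−0.518)×1013.2 + 1748.2 = 2236.6 kg/h.
Recycle F12 = (1−0.119)×2236.6 = 1970.4 kg/h.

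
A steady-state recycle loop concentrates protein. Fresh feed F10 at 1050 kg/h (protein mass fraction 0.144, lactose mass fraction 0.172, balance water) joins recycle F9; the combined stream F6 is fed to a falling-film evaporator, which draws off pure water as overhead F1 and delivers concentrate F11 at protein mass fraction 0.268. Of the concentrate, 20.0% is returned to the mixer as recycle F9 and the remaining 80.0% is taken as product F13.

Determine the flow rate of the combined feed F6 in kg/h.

Overall protein balance (none leaves overhead): protein in fresh feed = protein in product, i.e. 1050×0.144 = (1−0.200)·F11·0.268.
F11 = 151.2/(0.268×0.800) = 705.22 kg/h.
Recycle F9 = 0.200×705.22 = 141.04 kg/h.
Combined feed F6 = 1050 + 141.04 = 1191 kg/h.

1191 kg/h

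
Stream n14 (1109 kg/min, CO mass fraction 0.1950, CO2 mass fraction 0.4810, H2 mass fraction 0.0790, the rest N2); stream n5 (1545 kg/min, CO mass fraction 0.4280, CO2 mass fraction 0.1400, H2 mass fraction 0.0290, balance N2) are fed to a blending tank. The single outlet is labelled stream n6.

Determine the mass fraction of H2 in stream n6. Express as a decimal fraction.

Total flow out = 1109 + 1545 = 2654 kg/min.
H2 in = 1109×0.079 + 1545×0.029 = 132.42 kg/min.
H2 mass fraction in n6 = 132.42/2654 = 0.0499.

0.0499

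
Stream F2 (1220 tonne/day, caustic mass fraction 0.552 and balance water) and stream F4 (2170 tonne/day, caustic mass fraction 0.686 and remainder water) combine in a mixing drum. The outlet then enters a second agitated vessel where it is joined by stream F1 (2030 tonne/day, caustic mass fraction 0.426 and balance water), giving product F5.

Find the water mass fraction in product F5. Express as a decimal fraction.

Overall, product flow = 5420 tonne/day.
water in = 1220×0.448 + 2170×0.314 + 2030×0.574 = 2393.2 tonne/day.
water fraction in F5 = 0.442.

0.442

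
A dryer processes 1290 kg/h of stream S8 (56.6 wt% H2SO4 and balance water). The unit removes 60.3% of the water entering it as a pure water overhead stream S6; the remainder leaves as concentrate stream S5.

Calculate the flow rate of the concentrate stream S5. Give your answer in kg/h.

952.4 kg/h

water entering = 1290×0.434 = 559.86 kg/h; overhead removed = 0.603×559.86 = 337.6 kg/h.
Concentrate = 1290 − 337.6 = 952.4 kg/h.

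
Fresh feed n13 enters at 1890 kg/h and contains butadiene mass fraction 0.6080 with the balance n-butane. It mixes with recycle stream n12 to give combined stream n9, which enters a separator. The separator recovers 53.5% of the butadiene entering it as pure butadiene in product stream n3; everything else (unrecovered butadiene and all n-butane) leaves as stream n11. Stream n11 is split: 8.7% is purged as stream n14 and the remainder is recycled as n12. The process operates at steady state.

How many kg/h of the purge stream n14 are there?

n-butane enters only via n13 and leaves only via the purge: 1890×0.392 = 0.087×(n-butane in n11), and the separator passes all n-butane, so n-butane in n9 = n-butane in n11 = 8515.9 kg/h.
butadiene in n9: m_A = 1890×0.608 + (1−0.087)·(1−0.535)·m_A, so m_A = 1149.1/0.5755 = 1996.9 kg/h.
n11 = (1−0.535)×1996.9 + 8515.9 = 9444.4 kg/h.
Purge n14 = 0.087×9444.4 = 821.66 kg/h.

821.7 kg/h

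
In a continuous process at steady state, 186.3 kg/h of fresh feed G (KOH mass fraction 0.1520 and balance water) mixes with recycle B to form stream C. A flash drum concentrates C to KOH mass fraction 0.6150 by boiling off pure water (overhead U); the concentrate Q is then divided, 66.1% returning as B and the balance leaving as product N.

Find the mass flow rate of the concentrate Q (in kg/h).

Overall KOH balance (none leaves overhead): KOH in fresh feed = KOH in product, i.e. 186.3×0.152 = (1−0.661)·Q·0.615.
Q = 28.318/(0.615×0.339) = 135.83 kg/h.

135.8 kg/h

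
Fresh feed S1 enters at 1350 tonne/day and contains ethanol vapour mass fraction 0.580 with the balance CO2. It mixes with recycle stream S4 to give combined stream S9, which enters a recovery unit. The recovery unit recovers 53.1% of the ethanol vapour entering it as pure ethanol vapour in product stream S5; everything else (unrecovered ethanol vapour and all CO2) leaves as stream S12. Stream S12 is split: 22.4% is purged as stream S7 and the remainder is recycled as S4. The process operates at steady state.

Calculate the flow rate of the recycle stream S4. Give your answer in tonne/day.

CO2 enters only via S1 and leaves only via the purge: 1350×0.420 = 0.224×(CO2 in S12), and the recovery unit passes all CO2, so CO2 in S9 = CO2 in S12 = 2531.2 tonne/day.
ethanol vapour in S9: m_A = 1350×0.580 + (1−0.224)·(1−0.531)·m_A, so m_A = 783/0.6361 = 1231 tonne/day.
S12 = (1−0.531)×1231 + 2531.2 = 3108.6 tonne/day.
Recycle S4 = (1−0.224)×3108.6 = 2412.3 tonne/day.

2412 tonne/day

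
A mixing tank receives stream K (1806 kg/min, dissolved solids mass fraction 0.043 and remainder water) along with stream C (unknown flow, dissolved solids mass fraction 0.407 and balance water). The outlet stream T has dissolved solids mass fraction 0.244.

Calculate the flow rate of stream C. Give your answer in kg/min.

Let C be the unknown flow. Total out = 1806 + C.
dissolved solids balance: 77.658 + 0.407·C = 0.244·(1806 + C)
(0.407 − 0.244)·C = 0.244×1806 − 77.658 = 363.01
C = 363.01 / 0.163 = 2227 kg/min

2227 kg/min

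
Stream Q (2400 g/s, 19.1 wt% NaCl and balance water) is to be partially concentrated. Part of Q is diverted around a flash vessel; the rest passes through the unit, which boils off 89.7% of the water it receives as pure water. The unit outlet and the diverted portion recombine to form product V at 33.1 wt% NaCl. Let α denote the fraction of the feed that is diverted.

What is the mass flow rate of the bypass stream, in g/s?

All 2400×0.191 = 458.4 g/s of NaCl reaches V, so V = 458.4/0.331 = 1384.9 g/s and vapour = 1015.1 g/s.
The evaporator receives (1−α)·2400 of feed at 0.809 water and removes 0.897 of that water:
0.897×0.809×(1−α)×2400 = 1015.1
(1−α) = 1015.1/1741.6 = 0.5829;  α = 0.4171.
Bypass flow = 0.4171×2400 = 1001.2 g/s.

1001 g/s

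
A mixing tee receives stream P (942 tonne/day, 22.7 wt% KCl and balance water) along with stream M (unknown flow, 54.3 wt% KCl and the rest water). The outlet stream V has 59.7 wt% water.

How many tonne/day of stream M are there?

Let M be the unknown flow. Total out = 942 + M.
water balance: 728.17 + 0.457·M = 0.597·(942 + M)
(0.457 − 0.597)·M = 0.597×942 − 728.17 = -165.79
M = -165.79 / -0.140 = 1184.2 tonne/day

1184 tonne/day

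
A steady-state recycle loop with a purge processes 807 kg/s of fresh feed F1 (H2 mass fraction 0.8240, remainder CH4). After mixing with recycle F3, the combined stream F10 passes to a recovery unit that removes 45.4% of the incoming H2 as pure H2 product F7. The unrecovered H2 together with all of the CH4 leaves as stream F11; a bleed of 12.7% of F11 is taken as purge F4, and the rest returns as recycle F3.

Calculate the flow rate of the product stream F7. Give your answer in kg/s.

576.9 kg/s

H2 in F10: m_A = 807×0.824 + (1−0.127)·(1−0.454)·m_A, so m_A = 664.97/0.5233 = 1270.6 kg/s.
Product F7 = 0.454×1270.6 = 576.86 kg/s.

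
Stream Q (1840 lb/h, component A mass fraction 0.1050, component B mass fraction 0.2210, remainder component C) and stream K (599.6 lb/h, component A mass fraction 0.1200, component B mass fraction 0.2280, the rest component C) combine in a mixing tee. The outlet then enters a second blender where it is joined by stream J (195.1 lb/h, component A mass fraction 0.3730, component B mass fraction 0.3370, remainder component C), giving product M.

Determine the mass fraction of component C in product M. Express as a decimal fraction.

0.6406

Overall, product flow = 2634.7 lb/h.
component C in = 1840×0.674 + 599.6×0.652 + 195.1×0.290 = 1687.7 lb/h.
component C fraction in M = 0.6406.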